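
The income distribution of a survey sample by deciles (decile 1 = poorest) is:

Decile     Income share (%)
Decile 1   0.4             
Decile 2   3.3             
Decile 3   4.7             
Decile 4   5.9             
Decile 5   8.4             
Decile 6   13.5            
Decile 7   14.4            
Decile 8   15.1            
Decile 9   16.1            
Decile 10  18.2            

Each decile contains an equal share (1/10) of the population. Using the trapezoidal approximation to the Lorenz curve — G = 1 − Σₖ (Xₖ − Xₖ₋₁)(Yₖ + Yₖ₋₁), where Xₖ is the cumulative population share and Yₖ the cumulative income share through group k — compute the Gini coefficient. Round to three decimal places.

0.332

Cumulative income shares Yₖ: 0.0040, 0.0370, 0.0840, 0.1430, 0.2270, 0.3620, 0.5060, 0.6570, 0.8180, 1.0000
Σ (Xₖ−Xₖ₋₁)(Yₖ+Yₖ₋₁) = (1/10)(0.0040+0.0000) + (1/10)(0.0370+0.0040) + (1/10)(0.0840+0.0370) + (1/10)(0.1430+0.0840) + (1/10)(0.2270+0.1430) + (1/10)(0.3620+0.2270) + (1/10)(0.5060+0.3620) + (1/10)(0.6570+0.5060) + (1/10)(0.8180+0.6570) + (1/10)(1.0000+0.8180)
  = 0.0004 + 0.0041 + 0.0121 + 0.0227 + 0.0370 + 0.0589 + 0.0868 + 0.1163 + 0.1475 + 0.1818 = 0.6676
G = 1 − 0.6676 = 0.3324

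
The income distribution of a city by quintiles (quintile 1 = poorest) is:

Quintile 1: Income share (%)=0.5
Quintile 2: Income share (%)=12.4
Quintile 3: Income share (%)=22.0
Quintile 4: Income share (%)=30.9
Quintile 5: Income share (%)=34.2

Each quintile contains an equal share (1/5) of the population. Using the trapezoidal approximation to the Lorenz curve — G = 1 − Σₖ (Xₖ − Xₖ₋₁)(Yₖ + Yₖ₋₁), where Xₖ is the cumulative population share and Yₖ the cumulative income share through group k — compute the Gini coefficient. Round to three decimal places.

Cumulative income shares Yₖ: 0.0050, 0.1290, 0.3490, 0.6580, 1.0000
Σ (Xₖ−Xₖ₋₁)(Yₖ+Yₖ₋₁) = (1/5)(0.0050+0.0000) + (1/5)(0.1290+0.0050) + (1/5)(0.3490+0.1290) + (1/5)(0.6580+0.3490) + (1/5)(1.0000+0.6580)
  = 0.0010 + 0.0268 + 0.0956 + 0.2014 + 0.3316 = 0.6564
G = 1 − 0.6564 = 0.3436

0.344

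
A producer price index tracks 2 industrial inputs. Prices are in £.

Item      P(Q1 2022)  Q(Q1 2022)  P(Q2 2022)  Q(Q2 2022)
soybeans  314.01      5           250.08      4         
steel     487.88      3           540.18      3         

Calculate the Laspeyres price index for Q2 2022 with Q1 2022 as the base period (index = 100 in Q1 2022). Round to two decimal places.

Laspeyres price index uses base-period quantities as weights.
ΣP(Q2 2022)·Q(Q1 2022) = 250.08×5 + 540.18×3 = 1250.4 + 1620.54 = 2870.94
ΣP(Q1 2022)·Q(Q1 2022) = 314.01×5 + 487.88×3 = 1570.05 + 1463.64 = 3033.69
Index = 2870.94 / 3033.69 × 100 = 94.6352

94.64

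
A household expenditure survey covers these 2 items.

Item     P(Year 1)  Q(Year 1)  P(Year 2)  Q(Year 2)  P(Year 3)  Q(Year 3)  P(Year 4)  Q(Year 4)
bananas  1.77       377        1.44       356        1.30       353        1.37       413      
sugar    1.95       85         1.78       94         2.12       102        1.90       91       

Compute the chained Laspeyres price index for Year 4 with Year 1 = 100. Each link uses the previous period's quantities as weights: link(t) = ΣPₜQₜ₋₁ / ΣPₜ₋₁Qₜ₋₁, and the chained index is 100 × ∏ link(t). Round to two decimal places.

Link Year 1→Year 2:
ΣP(Year 2)Q(Year 1) = 1.44×377 + 1.78×85 = 542.88 + 151.3 = 694.18
ΣP(Year 1)Q(Year 1) = 1.77×377 + 1.95×85 = 667.29 + 165.75 = 833.04
link = 694.18/833.04 = 0.833309
Link Year 2→Year 3:
ΣP(Year 3)Q(Year 2) = 1.30×356 + 2.12×94 = 462.8 + 199.28 = 662.08
ΣP(Year 2)Q(Year 2) = 1.44×356 + 1.78×94 = 512.64 + 167.32 = 679.96
link = 662.08/679.96 = 0.973704
Link Year 3→Year 4:
ΣP(Year 4)Q(Year 3) = 1.37×353 + 1.90×102 = 483.61 + 193.8 = 677.41
ΣP(Year 3)Q(Year 3) = 1.30×353 + 2.12×102 = 458.9 + 216.24 = 675.14
link = 677.41/675.14 = 1.003362
Chained index = 100 × 0.833309 × 0.973704 × 1.003362 = 81.4125

81.41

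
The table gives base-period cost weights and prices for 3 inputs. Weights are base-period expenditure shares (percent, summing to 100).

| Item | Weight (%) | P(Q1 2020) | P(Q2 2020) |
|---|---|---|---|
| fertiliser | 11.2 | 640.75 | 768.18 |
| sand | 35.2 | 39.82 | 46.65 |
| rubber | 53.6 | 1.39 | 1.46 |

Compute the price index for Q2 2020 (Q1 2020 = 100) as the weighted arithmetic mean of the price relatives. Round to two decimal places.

110.96

fertiliser: 11.2 × (768.18/640.75) = 11.2 × 1.198876 = 13.4274
sand: 35.2 × (46.65/39.82) = 35.2 × 1.171522 = 41.2376
rubber: 53.6 × (1.46/1.39) = 53.6 × 1.050360 = 56.2993
Index = Σ wᵢ·(p₁ᵢ/p₀ᵢ) = 13.4274 + 41.2376 + 56.2993 = 110.9643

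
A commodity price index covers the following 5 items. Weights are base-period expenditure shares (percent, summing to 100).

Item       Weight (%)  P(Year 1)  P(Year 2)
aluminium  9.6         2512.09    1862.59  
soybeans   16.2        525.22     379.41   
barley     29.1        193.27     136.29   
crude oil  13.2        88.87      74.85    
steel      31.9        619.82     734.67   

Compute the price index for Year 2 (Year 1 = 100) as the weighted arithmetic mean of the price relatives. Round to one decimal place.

88.3

aluminium: 9.6 × (1862.59/2512.09) = 9.6 × 0.741450 = 7.1179
soybeans: 16.2 × (379.41/525.22) = 16.2 × 0.722383 = 11.7026
barley: 29.1 × (136.29/193.27) = 29.1 × 0.705179 = 20.5207
crude oil: 13.2 × (74.85/88.87) = 13.2 × 0.842241 = 11.1176
steel: 31.9 × (734.67/619.82) = 31.9 × 1.185296 = 37.8109
Index = Σ wᵢ·(p₁ᵢ/p₀ᵢ) = 7.1179 + 11.7026 + 20.5207 + 11.1176 + 37.8109 = 88.2698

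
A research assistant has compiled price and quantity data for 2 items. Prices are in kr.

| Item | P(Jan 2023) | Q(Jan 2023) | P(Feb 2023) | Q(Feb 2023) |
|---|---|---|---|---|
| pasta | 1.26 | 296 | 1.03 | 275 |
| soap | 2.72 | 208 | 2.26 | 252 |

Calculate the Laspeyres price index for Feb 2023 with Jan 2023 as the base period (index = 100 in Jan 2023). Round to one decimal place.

82.6

Laspeyres price index uses base-period quantities as weights.
ΣP(Feb 2023)·Q(Jan 2023) = 1.03×296 + 2.26×208 = 304.88 + 470.08 = 774.96
ΣP(Jan 2023)·Q(Jan 2023) = 1.26×296 + 2.72×208 = 372.96 + 565.76 = 938.72
Index = 774.96 / 938.72 × 100 = 82.5550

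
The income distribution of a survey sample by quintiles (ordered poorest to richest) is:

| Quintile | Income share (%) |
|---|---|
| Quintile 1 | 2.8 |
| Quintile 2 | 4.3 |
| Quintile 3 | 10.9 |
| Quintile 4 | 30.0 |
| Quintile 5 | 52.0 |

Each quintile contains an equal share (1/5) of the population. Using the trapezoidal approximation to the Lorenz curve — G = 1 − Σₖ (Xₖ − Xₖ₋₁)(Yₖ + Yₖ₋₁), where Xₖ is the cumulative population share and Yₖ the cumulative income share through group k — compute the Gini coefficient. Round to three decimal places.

Cumulative income shares Yₖ: 0.0280, 0.0710, 0.1800, 0.4800, 1.0000
Σ (Xₖ−Xₖ₋₁)(Yₖ+Yₖ₋₁) = (1/5)(0.0280+0.0000) + (1/5)(0.0710+0.0280) + (1/5)(0.1800+0.0710) + (1/5)(0.4800+0.1800) + (1/5)(1.0000+0.4800)
  = 0.0056 + 0.0198 + 0.0502 + 0.1320 + 0.2960 = 0.5036
G = 1 − 0.5036 = 0.4964

0.496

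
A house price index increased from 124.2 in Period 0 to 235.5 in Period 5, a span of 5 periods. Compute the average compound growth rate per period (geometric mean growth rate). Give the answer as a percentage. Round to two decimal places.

Growth factor = (235.5/124.2)^(1/5) = (1.896135)^(1/5) = 1.136512
Growth rate = 1.136512 − 1 = 0.136512 = 13.6512%

13.65%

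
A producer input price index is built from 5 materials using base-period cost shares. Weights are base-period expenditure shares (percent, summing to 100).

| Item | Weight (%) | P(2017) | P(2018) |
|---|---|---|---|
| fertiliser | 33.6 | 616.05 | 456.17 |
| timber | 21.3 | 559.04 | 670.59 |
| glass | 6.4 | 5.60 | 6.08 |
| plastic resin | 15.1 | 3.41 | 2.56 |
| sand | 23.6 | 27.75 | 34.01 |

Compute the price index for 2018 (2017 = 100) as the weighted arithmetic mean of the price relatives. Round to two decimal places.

97.64

fertiliser: 33.6 × (456.17/616.05) = 33.6 × 0.740476 = 24.8800
timber: 21.3 × (670.59/559.04) = 21.3 × 1.199538 = 25.5502
glass: 6.4 × (6.08/5.60) = 6.4 × 1.085714 = 6.9486
plastic resin: 15.1 × (2.56/3.41) = 15.1 × 0.750733 = 11.3361
sand: 23.6 × (34.01/27.75) = 23.6 × 1.225586 = 28.9238
Index = Σ wᵢ·(p₁ᵢ/p₀ᵢ) = 24.8800 + 25.5502 + 6.9486 + 11.3361 + 28.9238 = 97.6386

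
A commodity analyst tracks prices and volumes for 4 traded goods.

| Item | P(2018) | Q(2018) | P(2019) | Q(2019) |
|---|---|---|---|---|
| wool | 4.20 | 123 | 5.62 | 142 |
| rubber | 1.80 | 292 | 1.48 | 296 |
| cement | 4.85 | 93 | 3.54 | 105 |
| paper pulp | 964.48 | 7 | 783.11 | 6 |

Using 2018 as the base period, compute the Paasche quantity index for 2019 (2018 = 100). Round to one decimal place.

Paasche quantity index uses current-period prices as weights.
ΣP(2019)·Q(2019) = 5.62×142 + 1.48×296 + 3.54×105 + 783.11×6 = 798.04 + 438.08 + 371.7 + 4698.66 = 6306.48
ΣP(2019)·Q(2018) = 5.62×123 + 1.48×292 + 3.54×93 + 783.11×7 = 691.26 + 432.16 + 329.22 + 5481.77 = 6934.41
Index = 6306.48 / 6934.41 × 100 = 90.9447

90.9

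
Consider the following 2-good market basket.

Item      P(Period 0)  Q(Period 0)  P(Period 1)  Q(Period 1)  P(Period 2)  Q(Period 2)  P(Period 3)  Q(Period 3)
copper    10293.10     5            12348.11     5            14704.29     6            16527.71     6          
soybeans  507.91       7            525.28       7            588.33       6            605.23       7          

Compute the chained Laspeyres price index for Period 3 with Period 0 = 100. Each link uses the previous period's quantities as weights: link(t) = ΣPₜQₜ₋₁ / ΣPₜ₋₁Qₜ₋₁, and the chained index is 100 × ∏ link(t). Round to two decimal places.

Link Period 0→Period 1:
ΣP(Period 1)Q(Period 0) = 12348.11×5 + 525.28×7 = 61740.55 + 3676.96 = 65417.51
ΣP(Period 0)Q(Period 0) = 10293.10×5 + 507.91×7 = 51465.5 + 3555.37 = 55020.87
link = 65417.51/55020.87 = 1.188958
Link Period 1→Period 2:
ΣP(Period 2)Q(Period 1) = 14704.29×5 + 588.33×7 = 73521.45 + 4118.31 = 77639.76
ΣP(Period 1)Q(Period 1) = 12348.11×5 + 525.28×7 = 61740.55 + 3676.96 = 65417.51
link = 77639.76/65417.51 = 1.186835
Link Period 2→Period 3:
ΣP(Period 3)Q(Period 2) = 16527.71×6 + 605.23×6 = 99166.26 + 3631.38 = 102797.64
ΣP(Period 2)Q(Period 2) = 14704.29×6 + 588.33×6 = 88225.74 + 3529.98 = 91755.72
link = 102797.64/91755.72 = 1.120340
Chained index = 100 × 1.188958 × 1.186835 × 1.120340 = 158.0908

158.09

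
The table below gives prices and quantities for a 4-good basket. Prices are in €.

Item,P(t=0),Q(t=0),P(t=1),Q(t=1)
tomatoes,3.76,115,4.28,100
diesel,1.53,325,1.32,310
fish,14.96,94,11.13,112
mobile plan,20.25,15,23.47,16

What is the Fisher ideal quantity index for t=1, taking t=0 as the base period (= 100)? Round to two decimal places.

106.99

Laspeyres component (base-period weights):
ΣP(t=0)Q(t=1) = 3.76×100 + 1.53×310 + 14.96×112 + 20.25×16 = 376 + 474.3 + 1675.52 + 324 = 2849.82
ΣP(t=0)Q(t=0) = 3.76×115 + 1.53×325 + 14.96×94 + 20.25×15 = 432.4 + 497.25 + 1406.24 + 303.75 = 2639.64
L = 2849.82 / 2639.64 × 100 = 107.9624
Paasche component (current-period weights):
ΣP(t=1)Q(t=1) = 4.28×100 + 1.32×310 + 11.13×112 + 23.47×16 = 428 + 409.2 + 1246.56 + 375.52 = 2459.28
ΣP(t=1)Q(t=0) = 4.28×115 + 1.32×325 + 11.13×94 + 23.47×15 = 492.2 + 429 + 1046.22 + 352.05 = 2319.47
P = 2459.28 / 2319.47 × 100 = 106.0277
Fisher = √(L × P) = √(107.9624 × 106.0277) = 106.9907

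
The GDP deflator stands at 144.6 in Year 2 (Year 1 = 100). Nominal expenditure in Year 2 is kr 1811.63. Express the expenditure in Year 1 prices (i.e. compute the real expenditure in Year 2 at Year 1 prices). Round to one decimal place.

1252.9

Real = Nominal ÷ (Index/100) = 1811.63 ÷ (144.6/100)
     = 1811.63 ÷ 1.446 = 1252.8562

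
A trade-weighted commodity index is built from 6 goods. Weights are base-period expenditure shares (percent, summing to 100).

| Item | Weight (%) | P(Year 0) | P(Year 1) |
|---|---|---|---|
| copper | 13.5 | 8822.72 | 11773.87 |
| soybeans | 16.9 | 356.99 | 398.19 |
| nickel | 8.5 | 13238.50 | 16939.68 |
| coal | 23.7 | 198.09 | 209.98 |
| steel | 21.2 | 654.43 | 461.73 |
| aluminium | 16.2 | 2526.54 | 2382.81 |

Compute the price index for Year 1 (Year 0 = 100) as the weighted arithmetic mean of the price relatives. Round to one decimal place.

copper: 13.5 × (11773.87/8822.72) = 13.5 × 1.334494 = 18.0157
soybeans: 16.9 × (398.19/356.99) = 16.9 × 1.115409 = 18.8504
nickel: 8.5 × (16939.68/13238.50) = 8.5 × 1.279577 = 10.8764
coal: 23.7 × (209.98/198.09) = 23.7 × 1.060023 = 25.1226
steel: 21.2 × (461.73/654.43) = 21.2 × 0.705545 = 14.9576
aluminium: 16.2 × (2382.81/2526.54) = 16.2 × 0.943112 = 15.2784
Index = Σ wᵢ·(p₁ᵢ/p₀ᵢ) = 18.0157 + 18.8504 + 10.8764 + 25.1226 + 14.9576 + 15.2784 = 103.1010

103.1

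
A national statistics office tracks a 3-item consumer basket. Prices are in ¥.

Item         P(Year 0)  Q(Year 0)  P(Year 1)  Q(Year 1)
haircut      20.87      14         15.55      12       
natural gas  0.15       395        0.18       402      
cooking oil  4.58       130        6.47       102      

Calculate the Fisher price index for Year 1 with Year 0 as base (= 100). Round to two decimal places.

118.73

Laspeyres component (base-period weights):
ΣP(Year 1)Q(Year 0) = 15.55×14 + 0.18×395 + 6.47×130 = 217.7 + 71.1 + 841.1 = 1129.9
ΣP(Year 0)Q(Year 0) = 20.87×14 + 0.15×395 + 4.58×130 = 292.18 + 59.25 + 595.4 = 946.83
L = 1129.9 / 946.83 × 100 = 119.3350
Paasche component (current-period weights):
ΣP(Year 1)Q(Year 1) = 15.55×12 + 0.18×402 + 6.47×102 = 186.6 + 72.36 + 659.94 = 918.9
ΣP(Year 0)Q(Year 1) = 20.87×12 + 0.15×402 + 4.58×102 = 250.44 + 60.3 + 467.16 = 777.9
P = 918.9 / 777.9 × 100 = 118.1257
Fisher = √(L × P) = √(119.3350 × 118.1257) = 118.7288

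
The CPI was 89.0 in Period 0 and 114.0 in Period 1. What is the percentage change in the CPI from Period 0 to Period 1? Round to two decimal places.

Change = (114.0 − 89.0) / 89.0 × 100
       = 25.0 / 89.0 × 100 = 28.0899%

28.09%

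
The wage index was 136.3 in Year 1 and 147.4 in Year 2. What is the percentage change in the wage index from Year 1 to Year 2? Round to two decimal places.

Change = (147.4 − 136.3) / 136.3 × 100
       = 11.1 / 136.3 × 100 = 8.1438%

8.14%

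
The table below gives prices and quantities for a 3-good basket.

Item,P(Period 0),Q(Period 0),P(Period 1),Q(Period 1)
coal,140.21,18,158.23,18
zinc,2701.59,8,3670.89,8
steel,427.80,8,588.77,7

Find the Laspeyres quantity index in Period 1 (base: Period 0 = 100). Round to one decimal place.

98.4

Laspeyres quantity index uses base-period prices as weights.
ΣP(Period 0)·Q(Period 1) = 140.21×18 + 2701.59×8 + 427.80×7 = 2523.78 + 21612.72 + 2994.6 = 27131.1
ΣP(Period 0)·Q(Period 0) = 140.21×18 + 2701.59×8 + 427.80×8 = 2523.78 + 21612.72 + 3422.4 = 27558.9
Index = 27131.1 / 27558.9 × 100 = 98.4477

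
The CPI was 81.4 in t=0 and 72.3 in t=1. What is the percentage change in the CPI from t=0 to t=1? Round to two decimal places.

Change = (72.3 − 81.4) / 81.4 × 100
       = -9.1 / 81.4 × 100 = -11.1794%

-11.18%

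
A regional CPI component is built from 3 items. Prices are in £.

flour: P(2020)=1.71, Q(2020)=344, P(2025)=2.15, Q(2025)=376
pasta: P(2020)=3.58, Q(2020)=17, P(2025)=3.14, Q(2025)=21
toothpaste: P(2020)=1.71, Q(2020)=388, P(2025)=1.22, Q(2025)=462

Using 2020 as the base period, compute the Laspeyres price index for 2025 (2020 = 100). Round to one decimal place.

96.5

Laspeyres price index uses base-period quantities as weights.
ΣP(2025)·Q(2020) = 2.15×344 + 3.14×17 + 1.22×388 = 739.6 + 53.38 + 473.36 = 1266.34
ΣP(2020)·Q(2020) = 1.71×344 + 3.58×17 + 1.71×388 = 588.24 + 60.86 + 663.48 = 1312.58
Index = 1266.34 / 1312.58 × 100 = 96.4772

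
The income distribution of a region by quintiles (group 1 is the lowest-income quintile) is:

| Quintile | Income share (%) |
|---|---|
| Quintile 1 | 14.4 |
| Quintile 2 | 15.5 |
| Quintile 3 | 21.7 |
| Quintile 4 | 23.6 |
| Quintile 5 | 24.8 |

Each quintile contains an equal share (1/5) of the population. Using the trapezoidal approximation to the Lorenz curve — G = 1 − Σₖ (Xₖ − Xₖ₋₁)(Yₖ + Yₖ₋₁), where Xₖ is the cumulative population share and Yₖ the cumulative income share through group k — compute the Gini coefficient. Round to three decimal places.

Cumulative income shares Yₖ: 0.1440, 0.2990, 0.5160, 0.7520, 1.0000
Σ (Xₖ−Xₖ₋₁)(Yₖ+Yₖ₋₁) = (1/5)(0.1440+0.0000) + (1/5)(0.2990+0.1440) + (1/5)(0.5160+0.2990) + (1/5)(0.7520+0.5160) + (1/5)(1.0000+0.7520)
  = 0.0288 + 0.0886 + 0.1630 + 0.2536 + 0.3504 = 0.8844
G = 1 − 0.8844 = 0.1156

0.116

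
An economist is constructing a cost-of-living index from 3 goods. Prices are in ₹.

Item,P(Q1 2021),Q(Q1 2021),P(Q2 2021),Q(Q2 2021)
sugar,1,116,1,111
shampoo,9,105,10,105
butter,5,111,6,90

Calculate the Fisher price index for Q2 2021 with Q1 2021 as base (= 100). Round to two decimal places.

113.16

Laspeyres component (base-period weights):
ΣP(Q2 2021)Q(Q1 2021) = 1×116 + 10×105 + 6×111 = 116 + 1050 + 666 = 1832
ΣP(Q1 2021)Q(Q1 2021) = 1×116 + 9×105 + 5×111 = 116 + 945 + 555 = 1616
L = 1832 / 1616 × 100 = 113.3663
Paasche component (current-period weights):
ΣP(Q2 2021)Q(Q2 2021) = 1×111 + 10×105 + 6×90 = 111 + 1050 + 540 = 1701
ΣP(Q1 2021)Q(Q2 2021) = 1×111 + 9×105 + 5×90 = 111 + 945 + 450 = 1506
P = 1701 / 1506 × 100 = 112.9482
Fisher = √(L × P) = √(113.3663 × 112.9482) = 113.1571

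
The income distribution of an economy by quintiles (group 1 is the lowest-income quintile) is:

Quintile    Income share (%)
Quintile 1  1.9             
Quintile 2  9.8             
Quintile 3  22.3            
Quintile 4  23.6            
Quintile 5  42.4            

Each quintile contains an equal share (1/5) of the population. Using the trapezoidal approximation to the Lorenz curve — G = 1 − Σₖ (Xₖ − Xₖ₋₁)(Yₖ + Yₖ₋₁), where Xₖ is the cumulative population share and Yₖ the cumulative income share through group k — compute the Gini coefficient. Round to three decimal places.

0.379

Cumulative income shares Yₖ: 0.0190, 0.1170, 0.3400, 0.5760, 1.0000
Σ (Xₖ−Xₖ₋₁)(Yₖ+Yₖ₋₁) = (1/5)(0.0190+0.0000) + (1/5)(0.1170+0.0190) + (1/5)(0.3400+0.1170) + (1/5)(0.5760+0.3400) + (1/5)(1.0000+0.5760)
  = 0.0038 + 0.0272 + 0.0914 + 0.1832 + 0.3152 = 0.6208
G = 1 − 0.6208 = 0.3792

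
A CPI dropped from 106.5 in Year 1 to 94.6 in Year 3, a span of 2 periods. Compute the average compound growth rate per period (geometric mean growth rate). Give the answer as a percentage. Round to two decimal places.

Growth factor = (94.6/106.5)^(1/2) = (0.888263)^(1/2) = 0.942477
Growth rate = 0.942477 − 1 = -0.057523 = -5.7523%

-5.75%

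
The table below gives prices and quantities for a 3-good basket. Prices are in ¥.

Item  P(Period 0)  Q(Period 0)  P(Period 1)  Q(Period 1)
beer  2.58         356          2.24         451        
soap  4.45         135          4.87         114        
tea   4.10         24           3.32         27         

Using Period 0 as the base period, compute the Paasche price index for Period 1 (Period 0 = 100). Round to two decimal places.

Paasche price index uses current-period quantities as weights.
ΣP(Period 1)·Q(Period 1) = 2.24×451 + 4.87×114 + 3.32×27 = 1010.24 + 555.18 + 89.64 = 1655.06
ΣP(Period 0)·Q(Period 1) = 2.58×451 + 4.45×114 + 4.10×27 = 1163.58 + 507.3 + 110.7 = 1781.58
Index = 1655.06 / 1781.58 × 100 = 92.8984

92.90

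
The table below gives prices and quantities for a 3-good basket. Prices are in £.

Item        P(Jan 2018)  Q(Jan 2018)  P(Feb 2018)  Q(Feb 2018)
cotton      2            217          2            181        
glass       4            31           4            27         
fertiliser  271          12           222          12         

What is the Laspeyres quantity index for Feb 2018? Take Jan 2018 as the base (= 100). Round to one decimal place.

97.7

Laspeyres quantity index uses base-period prices as weights.
ΣP(Jan 2018)·Q(Feb 2018) = 2×181 + 4×27 + 271×12 = 362 + 108 + 3252 = 3722
ΣP(Jan 2018)·Q(Jan 2018) = 2×217 + 4×31 + 271×12 = 434 + 124 + 3252 = 3810
Index = 3722 / 3810 × 100 = 97.6903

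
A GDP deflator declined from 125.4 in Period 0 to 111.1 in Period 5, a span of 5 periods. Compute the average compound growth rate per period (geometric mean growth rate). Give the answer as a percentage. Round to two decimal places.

-2.39%

Growth factor = (111.1/125.4)^(1/5) = (0.885965)^(1/5) = 0.976075
Growth rate = 0.976075 − 1 = -0.023925 = -2.3925%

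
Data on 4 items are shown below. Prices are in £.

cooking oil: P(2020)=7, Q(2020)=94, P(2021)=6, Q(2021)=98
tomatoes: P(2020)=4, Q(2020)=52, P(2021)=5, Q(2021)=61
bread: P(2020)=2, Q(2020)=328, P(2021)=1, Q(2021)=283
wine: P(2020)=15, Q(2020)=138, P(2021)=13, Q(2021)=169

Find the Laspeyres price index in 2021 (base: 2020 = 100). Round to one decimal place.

Laspeyres price index uses base-period quantities as weights.
ΣP(2021)·Q(2020) = 6×94 + 5×52 + 1×328 + 13×138 = 564 + 260 + 328 + 1794 = 2946
ΣP(2020)·Q(2020) = 7×94 + 4×52 + 2×328 + 15×138 = 658 + 208 + 656 + 2070 = 3592
Index = 2946 / 3592 × 100 = 82.0156

82.0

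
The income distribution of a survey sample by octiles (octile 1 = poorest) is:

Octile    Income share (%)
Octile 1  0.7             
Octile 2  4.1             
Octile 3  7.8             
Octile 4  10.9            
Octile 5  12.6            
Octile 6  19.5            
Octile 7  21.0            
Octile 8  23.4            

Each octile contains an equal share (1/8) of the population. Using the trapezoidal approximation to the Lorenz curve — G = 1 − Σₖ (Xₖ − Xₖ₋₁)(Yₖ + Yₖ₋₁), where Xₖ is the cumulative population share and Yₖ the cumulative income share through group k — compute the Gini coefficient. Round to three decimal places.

Cumulative income shares Yₖ: 0.0070, 0.0480, 0.1260, 0.2350, 0.3610, 0.5560, 0.7660, 1.0000
Σ (Xₖ−Xₖ₋₁)(Yₖ+Yₖ₋₁) = (1/8)(0.0070+0.0000) + (1/8)(0.0480+0.0070) + (1/8)(0.1260+0.0480) + (1/8)(0.2350+0.1260) + (1/8)(0.3610+0.2350) + (1/8)(0.5560+0.3610) + (1/8)(0.7660+0.5560) + (1/8)(1.0000+0.7660)
  = 0.0009 + 0.0069 + 0.0217 + 0.0451 + 0.0745 + 0.1146 + 0.1653 + 0.2208 = 0.6498
G = 1 − 0.6498 = 0.3502

0.350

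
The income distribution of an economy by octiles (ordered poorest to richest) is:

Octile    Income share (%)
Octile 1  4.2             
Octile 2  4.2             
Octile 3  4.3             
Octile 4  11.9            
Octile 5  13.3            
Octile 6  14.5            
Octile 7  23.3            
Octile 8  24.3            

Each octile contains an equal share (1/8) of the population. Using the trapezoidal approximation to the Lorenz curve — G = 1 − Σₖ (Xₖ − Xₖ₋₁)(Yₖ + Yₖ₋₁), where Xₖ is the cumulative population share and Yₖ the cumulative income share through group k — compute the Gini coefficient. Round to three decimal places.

0.335

Cumulative income shares Yₖ: 0.0420, 0.0840, 0.1270, 0.2460, 0.3790, 0.5240, 0.7570, 1.0000
Σ (Xₖ−Xₖ₋₁)(Yₖ+Yₖ₋₁) = (1/8)(0.0420+0.0000) + (1/8)(0.0840+0.0420) + (1/8)(0.1270+0.0840) + (1/8)(0.2460+0.1270) + (1/8)(0.3790+0.2460) + (1/8)(0.5240+0.3790) + (1/8)(0.7570+0.5240) + (1/8)(1.0000+0.7570)
  = 0.0053 + 0.0158 + 0.0264 + 0.0466 + 0.0781 + 0.1129 + 0.1601 + 0.2196 = 0.6648
G = 1 − 0.6648 = 0.3352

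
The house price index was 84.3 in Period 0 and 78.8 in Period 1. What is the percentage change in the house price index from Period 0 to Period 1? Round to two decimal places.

Change = (78.8 − 84.3) / 84.3 × 100
       = -5.5 / 84.3 × 100 = -6.5243%

-6.52%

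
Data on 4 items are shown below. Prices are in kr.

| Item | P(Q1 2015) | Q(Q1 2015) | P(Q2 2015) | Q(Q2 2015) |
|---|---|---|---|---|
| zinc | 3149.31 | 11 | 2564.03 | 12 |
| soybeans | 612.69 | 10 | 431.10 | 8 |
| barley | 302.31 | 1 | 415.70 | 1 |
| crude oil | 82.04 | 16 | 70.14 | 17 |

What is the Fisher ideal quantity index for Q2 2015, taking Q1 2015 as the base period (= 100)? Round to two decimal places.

Laspeyres component (base-period weights):
ΣP(Q1 2015)Q(Q2 2015) = 3149.31×12 + 612.69×8 + 302.31×1 + 82.04×17 = 37791.72 + 4901.52 + 302.31 + 1394.68 = 44390.23
ΣP(Q1 2015)Q(Q1 2015) = 3149.31×11 + 612.69×10 + 302.31×1 + 82.04×16 = 34642.41 + 6126.9 + 302.31 + 1312.64 = 42384.26
L = 44390.23 / 42384.26 × 100 = 104.7328
Paasche component (current-period weights):
ΣP(Q2 2015)Q(Q2 2015) = 2564.03×12 + 431.10×8 + 415.70×1 + 70.14×17 = 30768.36 + 3448.8 + 415.7 + 1192.38 = 35825.24
ΣP(Q2 2015)Q(Q1 2015) = 2564.03×11 + 431.10×10 + 415.70×1 + 70.14×16 = 28204.33 + 4311 + 415.7 + 1122.24 = 34053.27
P = 35825.24 / 34053.27 × 100 = 105.2035
Fisher = √(L × P) = √(104.7328 × 105.2035) = 104.9679

104.97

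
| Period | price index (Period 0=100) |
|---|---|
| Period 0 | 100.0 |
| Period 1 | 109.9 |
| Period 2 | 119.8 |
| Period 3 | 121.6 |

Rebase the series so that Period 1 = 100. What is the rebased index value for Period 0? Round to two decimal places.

90.99

Rebased(Period 0) = 100.0 / 109.9 × 100 = 90.9918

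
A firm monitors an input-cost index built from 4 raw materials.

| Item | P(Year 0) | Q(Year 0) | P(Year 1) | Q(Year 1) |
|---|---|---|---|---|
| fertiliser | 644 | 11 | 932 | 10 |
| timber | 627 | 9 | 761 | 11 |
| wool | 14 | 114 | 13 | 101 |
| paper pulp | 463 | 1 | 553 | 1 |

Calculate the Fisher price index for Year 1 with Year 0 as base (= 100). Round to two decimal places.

128.98

Laspeyres component (base-period weights):
ΣP(Year 1)Q(Year 0) = 932×11 + 761×9 + 13×114 + 553×1 = 10252 + 6849 + 1482 + 553 = 19136
ΣP(Year 0)Q(Year 0) = 644×11 + 627×9 + 14×114 + 463×1 = 7084 + 5643 + 1596 + 463 = 14786
L = 19136 / 14786 × 100 = 129.4197
Paasche component (current-period weights):
ΣP(Year 1)Q(Year 1) = 932×10 + 761×11 + 13×101 + 553×1 = 9320 + 8371 + 1313 + 553 = 19557
ΣP(Year 0)Q(Year 1) = 644×10 + 627×11 + 14×101 + 463×1 = 6440 + 6897 + 1414 + 463 = 15214
P = 19557 / 15214 × 100 = 128.5461
Fisher = √(L × P) = √(129.4197 × 128.5461) = 128.9822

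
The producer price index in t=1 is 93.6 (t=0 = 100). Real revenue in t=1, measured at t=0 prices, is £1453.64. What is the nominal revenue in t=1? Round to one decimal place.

Nominal = Real × (Index/100) = 1453.64 × (93.6/100)
        = 1453.64 × 0.936 = 1360.6070

1360.6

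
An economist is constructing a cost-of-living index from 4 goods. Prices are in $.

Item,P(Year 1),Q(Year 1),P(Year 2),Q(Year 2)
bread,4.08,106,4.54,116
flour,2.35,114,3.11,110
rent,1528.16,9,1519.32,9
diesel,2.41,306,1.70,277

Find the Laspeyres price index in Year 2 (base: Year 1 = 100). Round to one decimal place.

Laspeyres price index uses base-period quantities as weights.
ΣP(Year 2)·Q(Year 1) = 4.54×106 + 3.11×114 + 1519.32×9 + 1.70×306 = 481.24 + 354.54 + 13673.88 + 520.2 = 15029.86
ΣP(Year 1)·Q(Year 1) = 4.08×106 + 2.35×114 + 1528.16×9 + 2.41×306 = 432.48 + 267.9 + 13753.44 + 737.46 = 15191.28
Index = 15029.86 / 15191.28 × 100 = 98.9374

98.9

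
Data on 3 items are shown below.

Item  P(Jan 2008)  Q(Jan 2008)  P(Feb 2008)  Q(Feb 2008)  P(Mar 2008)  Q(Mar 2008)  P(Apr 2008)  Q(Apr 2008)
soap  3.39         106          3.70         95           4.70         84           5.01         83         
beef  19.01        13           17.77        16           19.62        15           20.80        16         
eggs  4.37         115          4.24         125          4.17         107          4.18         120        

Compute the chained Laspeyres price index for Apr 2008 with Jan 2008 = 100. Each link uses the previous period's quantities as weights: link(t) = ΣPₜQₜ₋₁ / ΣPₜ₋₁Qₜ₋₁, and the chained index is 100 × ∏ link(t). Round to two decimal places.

Link Jan 2008→Feb 2008:
ΣP(Feb 2008)Q(Jan 2008) = 3.70×106 + 17.77×13 + 4.24×115 = 392.2 + 231.01 + 487.6 = 1110.81
ΣP(Jan 2008)Q(Jan 2008) = 3.39×106 + 19.01×13 + 4.37×115 = 359.34 + 247.13 + 502.55 = 1109.02
link = 1110.81/1109.02 = 1.001614
Link Feb 2008→Mar 2008:
ΣP(Mar 2008)Q(Feb 2008) = 4.70×95 + 19.62×16 + 4.17×125 = 446.5 + 313.92 + 521.25 = 1281.67
ΣP(Feb 2008)Q(Feb 2008) = 3.70×95 + 17.77×16 + 4.24×125 = 351.5 + 284.32 + 530 = 1165.82
link = 1281.67/1165.82 = 1.099372
Link Mar 2008→Apr 2008:
ΣP(Apr 2008)Q(Mar 2008) = 5.01×84 + 20.80×15 + 4.18×107 = 420.84 + 312 + 447.26 = 1180.1
ΣP(Mar 2008)Q(Mar 2008) = 4.70×84 + 19.62×15 + 4.17×107 = 394.8 + 294.3 + 446.19 = 1135.29
link = 1180.1/1135.29 = 1.039470
Chained index = 100 × 1.001614 × 1.099372 × 1.039470 = 114.4609

114.46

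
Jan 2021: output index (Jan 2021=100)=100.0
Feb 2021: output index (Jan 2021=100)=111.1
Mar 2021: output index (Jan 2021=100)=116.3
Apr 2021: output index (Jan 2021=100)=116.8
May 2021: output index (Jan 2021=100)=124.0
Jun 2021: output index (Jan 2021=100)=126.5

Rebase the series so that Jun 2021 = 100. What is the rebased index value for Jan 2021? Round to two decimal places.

79.05

Rebased(Jan 2021) = 100.0 / 126.5 × 100 = 79.0514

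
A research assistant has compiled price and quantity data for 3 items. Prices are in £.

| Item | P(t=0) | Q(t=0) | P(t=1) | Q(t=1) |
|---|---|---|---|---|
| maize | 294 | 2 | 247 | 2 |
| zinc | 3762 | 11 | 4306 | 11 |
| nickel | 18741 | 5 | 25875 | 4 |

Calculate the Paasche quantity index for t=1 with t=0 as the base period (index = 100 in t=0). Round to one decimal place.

Paasche quantity index uses current-period prices as weights.
ΣP(t=1)·Q(t=1) = 247×2 + 4306×11 + 25875×4 = 494 + 47366 + 103500 = 151360
ΣP(t=1)·Q(t=0) = 247×2 + 4306×11 + 25875×5 = 494 + 47366 + 129375 = 177235
Index = 151360 / 177235 × 100 = 85.4007

85.4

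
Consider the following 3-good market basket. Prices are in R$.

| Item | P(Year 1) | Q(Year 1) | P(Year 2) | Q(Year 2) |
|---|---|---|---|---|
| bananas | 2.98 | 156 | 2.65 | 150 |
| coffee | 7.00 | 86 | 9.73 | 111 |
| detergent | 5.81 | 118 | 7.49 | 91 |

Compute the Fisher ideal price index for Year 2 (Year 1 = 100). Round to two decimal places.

122.48

Laspeyres component (base-period weights):
ΣP(Year 2)Q(Year 1) = 2.65×156 + 9.73×86 + 7.49×118 = 413.4 + 836.78 + 883.82 = 2134
ΣP(Year 1)Q(Year 1) = 2.98×156 + 7.00×86 + 5.81×118 = 464.88 + 602 + 685.58 = 1752.46
L = 2134 / 1752.46 × 100 = 121.7717
Paasche component (current-period weights):
ΣP(Year 2)Q(Year 2) = 2.65×150 + 9.73×111 + 7.49×91 = 397.5 + 1080.03 + 681.59 = 2159.12
ΣP(Year 1)Q(Year 2) = 2.98×150 + 7.00×111 + 5.81×91 = 447 + 777 + 528.71 = 1752.71
P = 2159.12 / 1752.71 × 100 = 123.1875
Fisher = √(L × P) = √(121.7717 × 123.1875) = 122.4776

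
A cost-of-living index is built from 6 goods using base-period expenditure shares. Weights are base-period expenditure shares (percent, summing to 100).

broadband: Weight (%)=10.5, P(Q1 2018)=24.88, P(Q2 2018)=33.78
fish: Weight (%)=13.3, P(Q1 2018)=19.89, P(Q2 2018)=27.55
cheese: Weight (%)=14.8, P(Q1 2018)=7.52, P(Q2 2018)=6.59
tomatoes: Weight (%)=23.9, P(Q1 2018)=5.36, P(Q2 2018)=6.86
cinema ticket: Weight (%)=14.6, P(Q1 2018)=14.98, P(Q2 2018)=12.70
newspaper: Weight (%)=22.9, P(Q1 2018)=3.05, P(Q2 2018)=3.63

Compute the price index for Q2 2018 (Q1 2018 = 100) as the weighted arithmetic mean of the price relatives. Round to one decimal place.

broadband: 10.5 × (33.78/24.88) = 10.5 × 1.357717 = 14.2560
fish: 13.3 × (27.55/19.89) = 13.3 × 1.385118 = 18.4221
cheese: 14.8 × (6.59/7.52) = 14.8 × 0.876330 = 12.9697
tomatoes: 23.9 × (6.86/5.36) = 23.9 × 1.279851 = 30.5884
cinema ticket: 14.6 × (12.70/14.98) = 14.6 × 0.847797 = 12.3778
newspaper: 22.9 × (3.63/3.05) = 22.9 × 1.190164 = 27.2548
Index = Σ wᵢ·(p₁ᵢ/p₀ᵢ) = 14.2560 + 18.4221 + 12.9697 + 30.5884 + 12.3778 + 27.2548 = 115.8688

115.9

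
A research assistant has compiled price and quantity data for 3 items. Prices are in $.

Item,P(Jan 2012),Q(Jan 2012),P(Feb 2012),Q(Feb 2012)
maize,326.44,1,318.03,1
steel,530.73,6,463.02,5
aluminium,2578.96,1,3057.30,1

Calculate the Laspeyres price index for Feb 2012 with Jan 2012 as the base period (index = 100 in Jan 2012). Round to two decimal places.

Laspeyres price index uses base-period quantities as weights.
ΣP(Feb 2012)·Q(Jan 2012) = 318.03×1 + 463.02×6 + 3057.30×1 = 318.03 + 2778.12 + 3057.3 = 6153.45
ΣP(Jan 2012)·Q(Jan 2012) = 326.44×1 + 530.73×6 + 2578.96×1 = 326.44 + 3184.38 + 2578.96 = 6089.78
Index = 6153.45 / 6089.78 × 100 = 101.0455

101.05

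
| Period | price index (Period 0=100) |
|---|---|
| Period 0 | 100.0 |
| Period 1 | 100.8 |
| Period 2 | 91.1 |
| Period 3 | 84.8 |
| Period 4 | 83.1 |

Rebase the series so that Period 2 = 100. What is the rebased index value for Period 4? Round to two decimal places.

Rebased(Period 4) = 83.1 / 91.1 × 100 = 91.2184

91.22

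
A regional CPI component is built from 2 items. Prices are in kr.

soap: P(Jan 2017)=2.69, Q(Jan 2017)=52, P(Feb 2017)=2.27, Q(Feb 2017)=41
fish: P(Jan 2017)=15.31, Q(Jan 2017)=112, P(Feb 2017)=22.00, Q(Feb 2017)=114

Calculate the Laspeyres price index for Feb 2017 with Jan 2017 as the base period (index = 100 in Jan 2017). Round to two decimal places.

Laspeyres price index uses base-period quantities as weights.
ΣP(Feb 2017)·Q(Jan 2017) = 2.27×52 + 22.00×112 = 118.04 + 2464 = 2582.04
ΣP(Jan 2017)·Q(Jan 2017) = 2.69×52 + 15.31×112 = 139.88 + 1714.72 = 1854.6
Index = 2582.04 / 1854.6 × 100 = 139.2236

139.22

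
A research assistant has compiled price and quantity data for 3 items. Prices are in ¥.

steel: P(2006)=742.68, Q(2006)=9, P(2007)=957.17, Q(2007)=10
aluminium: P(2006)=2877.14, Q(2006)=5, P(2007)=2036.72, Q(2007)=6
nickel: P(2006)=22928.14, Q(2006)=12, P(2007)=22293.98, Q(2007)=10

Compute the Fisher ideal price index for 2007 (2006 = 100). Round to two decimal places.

Laspeyres component (base-period weights):
ΣP(2007)Q(2006) = 957.17×9 + 2036.72×5 + 22293.98×12 = 8614.53 + 10183.6 + 267527.76 = 286325.89
ΣP(2006)Q(2006) = 742.68×9 + 2877.14×5 + 22928.14×12 = 6684.12 + 14385.7 + 275137.68 = 296207.5
L = 286325.89 / 296207.5 × 100 = 96.6640
Paasche component (current-period weights):
ΣP(2007)Q(2007) = 957.17×10 + 2036.72×6 + 22293.98×10 = 9571.7 + 12220.32 + 222939.8 = 244731.82
ΣP(2006)Q(2007) = 742.68×10 + 2877.14×6 + 22928.14×10 = 7426.8 + 17262.84 + 229281.4 = 253971.04
P = 244731.82 / 253971.04 × 100 = 96.3621
Fisher = √(L × P) = √(96.6640 × 96.3621) = 96.5129

96.51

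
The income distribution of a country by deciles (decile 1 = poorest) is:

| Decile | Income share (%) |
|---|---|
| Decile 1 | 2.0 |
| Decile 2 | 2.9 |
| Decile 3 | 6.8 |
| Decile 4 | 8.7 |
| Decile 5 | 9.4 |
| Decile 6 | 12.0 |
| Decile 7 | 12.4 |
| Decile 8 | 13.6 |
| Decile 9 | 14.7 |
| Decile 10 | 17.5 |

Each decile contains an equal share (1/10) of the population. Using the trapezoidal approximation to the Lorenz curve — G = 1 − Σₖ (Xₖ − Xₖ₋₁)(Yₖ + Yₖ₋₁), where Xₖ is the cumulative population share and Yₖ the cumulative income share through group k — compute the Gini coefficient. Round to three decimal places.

Cumulative income shares Yₖ: 0.0200, 0.0490, 0.1170, 0.2040, 0.2980, 0.4180, 0.5420, 0.6780, 0.8250, 1.0000
Σ (Xₖ−Xₖ₋₁)(Yₖ+Yₖ₋₁) = (1/10)(0.0200+0.0000) + (1/10)(0.0490+0.0200) + (1/10)(0.1170+0.0490) + (1/10)(0.2040+0.1170) + (1/10)(0.2980+0.2040) + (1/10)(0.4180+0.2980) + (1/10)(0.5420+0.4180) + (1/10)(0.6780+0.5420) + (1/10)(0.8250+0.6780) + (1/10)(1.0000+0.8250)
  = 0.0020 + 0.0069 + 0.0166 + 0.0321 + 0.0502 + 0.0716 + 0.0960 + 0.1220 + 0.1503 + 0.1825 = 0.7302
G = 1 − 0.7302 = 0.2698

0.270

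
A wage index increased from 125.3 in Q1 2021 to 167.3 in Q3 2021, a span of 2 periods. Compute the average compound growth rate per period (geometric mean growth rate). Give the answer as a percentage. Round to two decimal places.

15.55%

Growth factor = (167.3/125.3)^(1/2) = (1.335196)^(1/2) = 1.155507
Growth rate = 1.155507 − 1 = 0.155507 = 15.5507%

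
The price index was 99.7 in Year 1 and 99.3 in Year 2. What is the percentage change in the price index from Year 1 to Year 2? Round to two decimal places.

-0.40%

Change = (99.3 − 99.7) / 99.7 × 100
       = -0.4 / 99.7 × 100 = -0.4012%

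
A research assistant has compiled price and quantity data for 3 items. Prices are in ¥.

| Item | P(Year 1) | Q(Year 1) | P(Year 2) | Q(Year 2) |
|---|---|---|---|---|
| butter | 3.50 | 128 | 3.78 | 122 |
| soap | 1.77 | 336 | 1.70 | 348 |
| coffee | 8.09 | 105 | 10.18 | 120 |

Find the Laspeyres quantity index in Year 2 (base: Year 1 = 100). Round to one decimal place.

Laspeyres quantity index uses base-period prices as weights.
ΣP(Year 1)·Q(Year 2) = 3.50×122 + 1.77×348 + 8.09×120 = 427 + 615.96 + 970.8 = 2013.76
ΣP(Year 1)·Q(Year 1) = 3.50×128 + 1.77×336 + 8.09×105 = 448 + 594.72 + 849.45 = 1892.17
Index = 2013.76 / 1892.17 × 100 = 106.4260

106.4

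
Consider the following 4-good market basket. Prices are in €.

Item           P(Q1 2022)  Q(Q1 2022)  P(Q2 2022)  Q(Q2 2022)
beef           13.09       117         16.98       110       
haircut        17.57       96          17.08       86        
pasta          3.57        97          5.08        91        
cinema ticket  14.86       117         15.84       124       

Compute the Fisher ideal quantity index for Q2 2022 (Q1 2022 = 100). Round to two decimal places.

96.51

Laspeyres component (base-period weights):
ΣP(Q1 2022)Q(Q2 2022) = 13.09×110 + 17.57×86 + 3.57×91 + 14.86×124 = 1439.9 + 1511.02 + 324.87 + 1842.64 = 5118.43
ΣP(Q1 2022)Q(Q1 2022) = 13.09×117 + 17.57×96 + 3.57×97 + 14.86×117 = 1531.53 + 1686.72 + 346.29 + 1738.62 = 5303.16
L = 5118.43 / 5303.16 × 100 = 96.5166
Paasche component (current-period weights):
ΣP(Q2 2022)Q(Q2 2022) = 16.98×110 + 17.08×86 + 5.08×91 + 15.84×124 = 1867.8 + 1468.88 + 462.28 + 1964.16 = 5763.12
ΣP(Q2 2022)Q(Q1 2022) = 16.98×117 + 17.08×96 + 5.08×97 + 15.84×117 = 1986.66 + 1639.68 + 492.76 + 1853.28 = 5972.38
P = 5763.12 / 5972.38 × 100 = 96.4962
Fisher = √(L × P) = √(96.5166 × 96.4962) = 96.5064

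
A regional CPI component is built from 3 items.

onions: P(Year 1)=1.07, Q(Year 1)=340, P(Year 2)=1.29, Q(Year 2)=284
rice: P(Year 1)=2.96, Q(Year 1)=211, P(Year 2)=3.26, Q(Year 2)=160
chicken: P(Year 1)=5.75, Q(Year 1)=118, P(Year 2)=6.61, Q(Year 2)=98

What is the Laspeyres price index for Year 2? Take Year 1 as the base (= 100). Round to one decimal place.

Laspeyres price index uses base-period quantities as weights.
ΣP(Year 2)·Q(Year 1) = 1.29×340 + 3.26×211 + 6.61×118 = 438.6 + 687.86 + 779.98 = 1906.44
ΣP(Year 1)·Q(Year 1) = 1.07×340 + 2.96×211 + 5.75×118 = 363.8 + 624.56 + 678.5 = 1666.86
Index = 1906.44 / 1666.86 × 100 = 114.3731

114.4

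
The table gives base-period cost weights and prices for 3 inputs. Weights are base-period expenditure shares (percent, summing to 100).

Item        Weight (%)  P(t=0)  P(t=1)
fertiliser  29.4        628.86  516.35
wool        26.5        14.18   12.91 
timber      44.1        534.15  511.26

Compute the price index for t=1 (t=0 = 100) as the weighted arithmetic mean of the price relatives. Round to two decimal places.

90.48

fertiliser: 29.4 × (516.35/628.86) = 29.4 × 0.821089 = 24.1400
wool: 26.5 × (12.91/14.18) = 26.5 × 0.910437 = 24.1266
timber: 44.1 × (511.26/534.15) = 44.1 × 0.957147 = 42.2102
Index = Σ wᵢ·(p₁ᵢ/p₀ᵢ) = 24.1400 + 24.1266 + 42.2102 = 90.4768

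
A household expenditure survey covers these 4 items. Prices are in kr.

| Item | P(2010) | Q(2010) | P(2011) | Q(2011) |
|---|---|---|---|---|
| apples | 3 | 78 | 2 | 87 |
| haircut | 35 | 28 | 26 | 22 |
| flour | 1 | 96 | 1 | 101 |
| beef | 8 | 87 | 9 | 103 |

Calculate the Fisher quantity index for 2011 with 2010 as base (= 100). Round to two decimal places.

Laspeyres component (base-period weights):
ΣP(2010)Q(2011) = 3×87 + 35×22 + 1×101 + 8×103 = 261 + 770 + 101 + 824 = 1956
ΣP(2010)Q(2010) = 3×78 + 35×28 + 1×96 + 8×87 = 234 + 980 + 96 + 696 = 2006
L = 1956 / 2006 × 100 = 97.5075
Paasche component (current-period weights):
ΣP(2011)Q(2011) = 2×87 + 26×22 + 1×101 + 9×103 = 174 + 572 + 101 + 927 = 1774
ΣP(2011)Q(2010) = 2×78 + 26×28 + 1×96 + 9×87 = 156 + 728 + 96 + 783 = 1763
P = 1774 / 1763 × 100 = 100.6239
Fisher = √(L × P) = √(97.5075 × 100.6239) = 99.0535

99.05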